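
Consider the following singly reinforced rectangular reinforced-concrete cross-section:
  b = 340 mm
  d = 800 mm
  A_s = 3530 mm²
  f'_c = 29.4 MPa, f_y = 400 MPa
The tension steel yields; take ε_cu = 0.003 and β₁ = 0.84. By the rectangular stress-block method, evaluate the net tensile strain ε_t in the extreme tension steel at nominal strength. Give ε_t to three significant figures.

ε_t ≈ 0.00913

a = A_s f_y/(0.85 f'_c b) = 166.18 mm.
β₁ = 0.84, so c = a/β₁ = 166.18/0.84 = 197.83 mm.
From the linear strain diagram with ε_cu = 0.003: ε_t = 0.003 (d − c)/c = 0.003 × (800 − 197.83)/197.83 = 0.00913.
Since ε_t ≥ 0.005, the section is tension-controlled.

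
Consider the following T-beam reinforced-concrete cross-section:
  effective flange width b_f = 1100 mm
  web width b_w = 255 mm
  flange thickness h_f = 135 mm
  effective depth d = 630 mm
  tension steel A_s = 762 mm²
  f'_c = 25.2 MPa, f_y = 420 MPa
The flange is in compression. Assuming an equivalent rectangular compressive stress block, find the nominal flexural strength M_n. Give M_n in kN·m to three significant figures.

Tension: T = A_s f_y = 762 × 420 = 320040 N.
Try a within the flange: a = T/(0.85 f'_c b_f) = 320040/(0.85 × 25.2 × 1100) = 13.58 mm.
Since a = 13.58 ≤ h_f = 135 mm, the stress block lies entirely in the flange; analyse as a rectangular beam of width b_f.
M_n = T(d − a/2) = 320040 × (630 − 6.79) = 199.45 × 10⁶ N·mm.
M_n = 199.45 kN·m.

M_n ≈ 199 kN·m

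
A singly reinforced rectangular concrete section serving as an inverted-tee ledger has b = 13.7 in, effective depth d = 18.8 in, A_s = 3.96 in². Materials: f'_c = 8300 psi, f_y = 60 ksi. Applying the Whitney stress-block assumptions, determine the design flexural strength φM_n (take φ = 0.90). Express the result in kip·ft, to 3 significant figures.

φM_n ≈ 313 kip·ft

T = A_s f_y = 3.96 × 60 = 237.6 kips.
a = T/(0.85 f'_c b) = 237.6/(0.85 × 8.3 × 13.7) = 2.458 in.
M_n = T(d − a/2) = 237.6 × (18.8 − 1.229) = 4174.9 kip·in = 4174.9/12 = 347.91 kip·ft.
φM_n = 0.90 × 347.91 = 313.12 kip·ft.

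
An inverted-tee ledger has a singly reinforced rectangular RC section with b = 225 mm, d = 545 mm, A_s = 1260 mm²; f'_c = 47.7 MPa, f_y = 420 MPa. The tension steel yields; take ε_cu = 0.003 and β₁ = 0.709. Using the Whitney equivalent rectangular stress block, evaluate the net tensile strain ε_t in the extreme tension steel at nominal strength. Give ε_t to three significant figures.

a = A_s f_y/(0.85 f'_c b) = 58.01 mm.
β₁ = 0.709, so c = a/β₁ = 58.01/0.709 = 81.82 mm.
From the linear strain diagram with ε_cu = 0.003: ε_t = 0.003 (d − c)/c = 0.003 × (545 − 81.82)/81.82 = 0.0170.
Since ε_t ≥ 0.005, the section is tension-controlled.

ε_t ≈ 0.0170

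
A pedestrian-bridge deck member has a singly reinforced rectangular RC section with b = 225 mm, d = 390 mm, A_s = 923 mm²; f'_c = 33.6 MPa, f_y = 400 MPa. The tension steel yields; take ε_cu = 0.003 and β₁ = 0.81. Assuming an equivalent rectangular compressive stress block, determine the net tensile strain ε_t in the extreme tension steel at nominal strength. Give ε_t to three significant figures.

a = A_s f_y/(0.85 f'_c b) = 57.45 mm.
β₁ = 0.81, so c = a/β₁ = 57.45/0.81 = 70.93 mm.
From the linear strain diagram with ε_cu = 0.003: ε_t = 0.003 (d − c)/c = 0.003 × (390 − 70.93)/70.93 = 0.0135.
Since ε_t ≥ 0.005, the section is tension-controlled.

ε_t ≈ 0.0135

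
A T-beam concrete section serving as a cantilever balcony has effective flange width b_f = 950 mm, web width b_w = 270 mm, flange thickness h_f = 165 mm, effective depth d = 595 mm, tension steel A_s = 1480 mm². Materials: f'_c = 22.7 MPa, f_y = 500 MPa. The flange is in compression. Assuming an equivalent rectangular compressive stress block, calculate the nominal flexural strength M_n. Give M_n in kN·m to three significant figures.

Tension: T = A_s f_y = 1480 × 500 = 740000 N.
Try a within the flange: a = T/(0.85 f'_c b_f) = 740000/(0.85 × 22.7 × 950) = 40.37 mm.
Since a = 40.37 ≤ h_f = 165 mm, the stress block lies entirely in the flange; analyse as a rectangular beam of width b_f.
M_n = T(d − a/2) = 740000 × (595 − 20.185) = 425.36 × 10⁶ N·mm.
M_n = 425.36 kN·m.

M_n ≈ 425 kN·m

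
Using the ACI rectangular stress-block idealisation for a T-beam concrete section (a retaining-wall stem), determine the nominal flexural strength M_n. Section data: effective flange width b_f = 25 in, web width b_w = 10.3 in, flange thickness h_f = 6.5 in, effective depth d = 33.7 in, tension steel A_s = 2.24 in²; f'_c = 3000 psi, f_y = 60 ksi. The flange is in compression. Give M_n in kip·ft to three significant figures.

Tension: T = A_s f_y = 2.24 × 60 = 134.4 kips.
Try a within the flange: a = T/(0.85 f'_c b_f) = 134.4/(0.85 × 3 × 25) = 2.108 in.
Since a = 2.108 ≤ h_f = 6.5 in, the stress block lies entirely in the flange; analyse as a rectangular beam of width b_f.
M_n = T(d − a/2) = 134.4 × (33.7 − 1.054) = 4387.6 kip·in.
M_n = 4387.6/12 = 365.63 kip·ft.

M_n ≈ 366 kip·ft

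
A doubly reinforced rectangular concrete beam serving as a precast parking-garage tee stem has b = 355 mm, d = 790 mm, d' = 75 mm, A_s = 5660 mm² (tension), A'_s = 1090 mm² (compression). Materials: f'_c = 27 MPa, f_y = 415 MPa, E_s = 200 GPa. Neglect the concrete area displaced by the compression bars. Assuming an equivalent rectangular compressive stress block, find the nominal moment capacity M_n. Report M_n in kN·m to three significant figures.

M_n ≈ 1600 kN·m

Assume both tension and compression steel yield.
Net tension couple steel: A_s − A'_s = 4570 mm².
a = (A_s − A'_s) f_y / (0.85 f'_c b) = 1896550/(0.85 × 27 × 355) = 232.78 mm.
c = a/β₁ = 232.78/0.85 = 273.86 mm; ε'_s = 0.003(c − d')/c = 0.0022 ≥ f_y/E_s = 0.0021, so compression steel does yield.
M_n = (A_s − A'_s) f_y (d − a/2) + A'_s f_y (d − d') = [1896550 × (790 − 116.39) + 452350 × (790 − 75)] × 10⁻⁶ = 1277.54 + 323.43 = 1600.97 kN·m.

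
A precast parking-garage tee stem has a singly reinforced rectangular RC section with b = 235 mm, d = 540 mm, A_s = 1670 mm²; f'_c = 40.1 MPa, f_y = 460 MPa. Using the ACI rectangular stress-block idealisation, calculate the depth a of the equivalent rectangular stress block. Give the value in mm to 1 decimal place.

a ≈ 95.9 mm

T = A_s f_y = 1670 × 460 = 768200 N = 768.2 kN.
Setting C = 0.85 f'_c a b equal to T: a = 768200/(0.85 × 40.1 × 235) = 95.9 mm.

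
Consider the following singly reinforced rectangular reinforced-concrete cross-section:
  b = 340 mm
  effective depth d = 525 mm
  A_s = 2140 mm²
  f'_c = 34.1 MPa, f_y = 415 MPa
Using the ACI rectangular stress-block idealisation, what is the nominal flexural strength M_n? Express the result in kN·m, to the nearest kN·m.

M_n ≈ 426 kN·m

T = A_s f_y = 2140 × 415 = 888100 N = 888.1 kN.
From C = T: a = T/(0.85 f'_c b) = 888100/(0.85 × 34.1 × 340) = 90.12 mm.
M_n = T(d − a/2) = 888.1 kN × (525 − 45.06) mm = 426.23 kN·m.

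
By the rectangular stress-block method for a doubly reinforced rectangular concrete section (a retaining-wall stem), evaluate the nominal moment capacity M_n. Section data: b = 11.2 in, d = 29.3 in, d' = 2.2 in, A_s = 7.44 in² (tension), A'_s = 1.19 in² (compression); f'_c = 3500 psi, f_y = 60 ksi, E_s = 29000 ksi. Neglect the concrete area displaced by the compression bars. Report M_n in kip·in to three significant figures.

M_n ≈ 10800 kip·in

Assume both steels yield.
a = (A_s − A'_s) f_y/(0.85 f'_c b) = (7.44 − 1.19) × 60/(0.85 × 3.5 × 11.2) = 11.255 in.
c = a/β₁ = 11.255/0.85 = 13.241 in; ε'_s = 0.003(c − d')/c = 0.0025 ≥ ε_y = 0.0021, so the compression steel yields.
M_n = (A_s − A'_s) f_y (d − a/2) + A'_s f_y (d − d') = 375 × (29.3 − 5.6275) + 71.4 × (29.3 − 2.2) = 8877.2 + 1934.9 = 10812.1 kip·in.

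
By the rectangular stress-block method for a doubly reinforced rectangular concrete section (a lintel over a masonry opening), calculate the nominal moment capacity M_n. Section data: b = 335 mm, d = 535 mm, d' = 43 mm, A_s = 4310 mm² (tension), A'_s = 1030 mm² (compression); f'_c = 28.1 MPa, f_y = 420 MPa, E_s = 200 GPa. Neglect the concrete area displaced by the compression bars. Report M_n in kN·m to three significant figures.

M_n ≈ 831 kN·m

Assume both tension and compression steel yield.
Net tension couple steel: A_s − A'_s = 3280 mm².
a = (A_s − A'_s) f_y / (0.85 f'_c b) = 1377600/(0.85 × 28.1 × 335) = 172.17 mm.
c = a/β₁ = 172.17/0.849 = 202.79 mm; ε'_s = 0.003(c − d')/c = 0.0024 ≥ f_y/E_s = 0.0021, so compression steel does yield.
M_n = (A_s − A'_s) f_y (d − a/2) + A'_s f_y (d − d') = [1377600 × (535 − 86.085) + 432600 × (535 − 43)] × 10⁻⁶ = 618.43 + 212.84 = 831.27 kN·m.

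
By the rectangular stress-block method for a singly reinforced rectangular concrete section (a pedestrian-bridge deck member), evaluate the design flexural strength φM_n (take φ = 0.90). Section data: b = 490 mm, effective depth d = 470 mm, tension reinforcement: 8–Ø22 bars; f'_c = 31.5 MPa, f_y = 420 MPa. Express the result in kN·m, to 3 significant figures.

φM_n ≈ 484 kN·m

A_s = 8 × 380 = 3040 mm².
T = A_s f_y = 3040 × 420 = 1276800 N = 1276.8 kN.
From C = T: a = T/(0.85 f'_c b) = 1276800/(0.85 × 31.5 × 490) = 97.32 mm.
M_n = T(d − a/2) = 1276.8 kN × (470 − 48.66) mm = 537.97 kN·m.
φM_n = 0.90 × 537.97 = 484.17 kN·m.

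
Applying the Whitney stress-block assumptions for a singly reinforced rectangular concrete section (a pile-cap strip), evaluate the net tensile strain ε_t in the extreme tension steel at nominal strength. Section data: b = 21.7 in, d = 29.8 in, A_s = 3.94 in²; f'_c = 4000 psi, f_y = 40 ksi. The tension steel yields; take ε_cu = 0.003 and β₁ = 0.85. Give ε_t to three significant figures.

ε_t ≈ 0.0326

a = A_s f_y/(0.85 f'_c b) = 2.136 in.
β₁ = 0.85, so c = a/β₁ = 2.136/0.85 = 2.513 in.
From the linear strain diagram with ε_cu = 0.003: ε_t = 0.003 (d − c)/c = 0.003 × (29.8 − 2.513)/2.513 = 0.0326.
Since ε_t ≥ 0.005, the section is tension-controlled.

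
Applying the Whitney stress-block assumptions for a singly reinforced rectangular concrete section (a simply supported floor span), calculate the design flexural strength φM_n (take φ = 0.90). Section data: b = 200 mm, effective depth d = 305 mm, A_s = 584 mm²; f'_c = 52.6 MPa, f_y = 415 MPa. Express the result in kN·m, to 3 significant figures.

φM_n ≈ 63.6 kN·m

T = A_s f_y = 584 × 415 = 242360 N = 242.36 kN.
From C = T: a = T/(0.85 f'_c b) = 242360/(0.85 × 52.6 × 200) = 27.10 mm.
M_n = T(d − a/2) = 242.36 kN × (305 − 13.55) mm = 70.64 kN·m.
φM_n = 0.90 × 70.64 = 63.58 kN·m.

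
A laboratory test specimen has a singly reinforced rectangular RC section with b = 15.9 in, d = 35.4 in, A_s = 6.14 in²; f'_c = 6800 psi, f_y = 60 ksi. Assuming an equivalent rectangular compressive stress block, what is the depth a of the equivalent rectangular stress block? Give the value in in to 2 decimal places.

a ≈ 4.01 in

T = A_s f_y = 6.14 × 60 = 368.4 kips.
a = T/(0.85 f'_c b) = 368.4/(0.85 × 6.8 × 15.9) = 4.01 in.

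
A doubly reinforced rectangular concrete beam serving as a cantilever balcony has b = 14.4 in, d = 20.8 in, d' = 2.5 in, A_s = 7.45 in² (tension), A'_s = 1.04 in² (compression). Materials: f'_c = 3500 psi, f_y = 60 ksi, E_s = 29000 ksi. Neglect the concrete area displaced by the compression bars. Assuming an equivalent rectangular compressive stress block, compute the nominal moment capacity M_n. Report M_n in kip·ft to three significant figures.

Assume both steels yield.
a = (A_s − A'_s) f_y/(0.85 f'_c b) = (7.45 − 1.04) × 60/(0.85 × 3.5 × 14.4) = 8.978 in.
c = a/β₁ = 8.978/0.85 = 10.562 in; ε'_s = 0.003(c − d')/c = 0.0023 ≥ ε_y = 0.0021, so the compression steel yields.
M_n = (A_s − A'_s) f_y (d − a/2) + A'_s f_y (d − d') = 384.6 × (20.8 − 4.489) + 62.4 × (20.8 − 2.5) = 6273.2 + 1141.9 = 7415.1 kip·in = 7415.1/12 = 617.93 kip·ft.

M_n ≈ 618 kip·ft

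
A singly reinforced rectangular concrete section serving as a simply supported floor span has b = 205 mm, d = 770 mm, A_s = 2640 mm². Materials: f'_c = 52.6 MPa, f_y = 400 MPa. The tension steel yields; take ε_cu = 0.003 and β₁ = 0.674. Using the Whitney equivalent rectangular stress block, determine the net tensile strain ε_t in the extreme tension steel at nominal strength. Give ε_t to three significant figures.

ε_t ≈ 0.0105

a = A_s f_y/(0.85 f'_c b) = 115.21 mm.
β₁ = 0.674, so c = a/β₁ = 115.21/0.674 = 170.93 mm.
From the linear strain diagram with ε_cu = 0.003: ε_t = 0.003 (d − c)/c = 0.003 × (770 − 170.93)/170.93 = 0.0105.
Since ε_t ≥ 0.005, the section is tension-controlled.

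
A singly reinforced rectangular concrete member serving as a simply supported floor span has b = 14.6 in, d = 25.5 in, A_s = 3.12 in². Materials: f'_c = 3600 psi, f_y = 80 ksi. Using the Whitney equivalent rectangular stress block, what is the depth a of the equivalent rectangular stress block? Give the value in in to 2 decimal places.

T = A_s f_y = 3.12 × 80 = 249.6 kips.
a = T/(0.85 f'_c b) = 249.6/(0.85 × 3.6 × 14.6) = 5.59 in.

a ≈ 5.59 in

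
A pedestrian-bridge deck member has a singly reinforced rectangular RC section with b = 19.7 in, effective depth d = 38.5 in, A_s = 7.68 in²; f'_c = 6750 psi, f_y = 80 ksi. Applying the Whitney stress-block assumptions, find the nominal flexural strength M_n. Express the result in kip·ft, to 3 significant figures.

M_n ≈ 1830 kip·ft

T = A_s f_y = 7.68 × 80 = 614.4 kips.
a = T/(0.85 f'_c b) = 614.4/(0.85 × 6.75 × 19.7) = 5.436 in.
M_n = T(d − a/2) = 614.4 × (38.5 − 2.718) = 21984.5 kip·in = 21984.5/12 = 1832.04 kip·ft.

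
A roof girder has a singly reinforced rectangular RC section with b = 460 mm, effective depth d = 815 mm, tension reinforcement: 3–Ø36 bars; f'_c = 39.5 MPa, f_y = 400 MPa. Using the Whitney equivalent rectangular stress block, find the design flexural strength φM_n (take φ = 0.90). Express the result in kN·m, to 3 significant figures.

φM_n ≈ 853 kN·m

A_s = 3 × 1018 = 3054 mm².
T = A_s f_y = 3054 × 400 = 1221600 N = 1221.6 kN.
From C = T: a = T/(0.85 f'_c b) = 1221600/(0.85 × 39.5 × 460) = 79.10 mm.
M_n = T(d − a/2) = 1221.6 kN × (815 − 39.55) mm = 947.29 kN·m.
φM_n = 0.90 × 947.29 = 852.56 kN·m.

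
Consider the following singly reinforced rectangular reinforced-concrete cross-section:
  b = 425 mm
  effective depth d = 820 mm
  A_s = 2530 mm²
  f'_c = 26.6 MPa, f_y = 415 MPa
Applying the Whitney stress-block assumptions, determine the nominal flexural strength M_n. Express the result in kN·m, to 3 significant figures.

T = A_s f_y = 2530 × 415 = 1049950 N = 1049.95 kN.
From C = T: a = T/(0.85 f'_c b) = 1049950/(0.85 × 26.6 × 425) = 109.26 mm.
M_n = T(d − a/2) = 1049.95 kN × (820 − 54.63) mm = 803.60 kN·m.

M_n ≈ 804 kN·m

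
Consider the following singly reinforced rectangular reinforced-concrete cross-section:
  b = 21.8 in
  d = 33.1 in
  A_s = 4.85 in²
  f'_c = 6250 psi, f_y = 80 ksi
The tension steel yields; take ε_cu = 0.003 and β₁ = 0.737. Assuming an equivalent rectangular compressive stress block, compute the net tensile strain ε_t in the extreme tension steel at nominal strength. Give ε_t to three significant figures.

a = A_s f_y/(0.85 f'_c b) = 3.350 in.
β₁ = 0.737, so c = a/β₁ = 3.350/0.737 = 4.545 in.
From the linear strain diagram with ε_cu = 0.003: ε_t = 0.003 (d − c)/c = 0.003 × (33.1 − 4.545)/4.545 = 0.0188.
Since ε_t ≥ 0.005, the section is tension-controlled.

ε_t ≈ 0.0188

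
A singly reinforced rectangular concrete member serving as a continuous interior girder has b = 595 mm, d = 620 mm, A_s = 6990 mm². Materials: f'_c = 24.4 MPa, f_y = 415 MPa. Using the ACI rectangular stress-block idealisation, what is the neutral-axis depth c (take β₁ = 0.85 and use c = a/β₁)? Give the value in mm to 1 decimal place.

T = A_s f_y = 6990 × 415 = 2900850 N = 2900.85 kN.
Setting C = 0.85 f'_c a b equal to T: a = 2900850/(0.85 × 24.4 × 595) = 235.071 mm.
With β₁ = 0.85, c = a/β₁ = 235.071/0.85 = 276.6 mm.

c ≈ 276.6 mm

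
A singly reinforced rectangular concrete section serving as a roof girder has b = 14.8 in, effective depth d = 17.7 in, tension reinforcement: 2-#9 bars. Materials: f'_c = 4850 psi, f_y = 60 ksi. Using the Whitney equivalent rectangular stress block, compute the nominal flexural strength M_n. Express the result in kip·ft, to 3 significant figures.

M_n ≈ 167 kip·ft

A_s = 2 × 1 = 2 in².
T = A_s f_y = 2 × 60 = 120 kips.
a = T/(0.85 f'_c b) = 120/(0.85 × 4.85 × 14.8) = 1.967 in.
M_n = T(d − a/2) = 120 × (17.7 − 0.9835) = 2006.0 kip·in = 2006.0/12 = 167.17 kip·ft.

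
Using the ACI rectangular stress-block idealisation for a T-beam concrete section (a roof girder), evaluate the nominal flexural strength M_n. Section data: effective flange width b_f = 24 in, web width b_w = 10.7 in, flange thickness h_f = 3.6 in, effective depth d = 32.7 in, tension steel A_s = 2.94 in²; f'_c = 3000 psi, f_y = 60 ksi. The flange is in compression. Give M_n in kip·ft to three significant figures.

Tension: T = A_s f_y = 2.94 × 60 = 176.4 kips.
Try a within the flange: a = T/(0.85 f'_c b_f) = 176.4/(0.85 × 3 × 24) = 2.882 in.
Since a = 2.882 ≤ h_f = 3.6 in, the stress block lies entirely in the flange; analyse as a rectangular beam of width b_f.
M_n = T(d − a/2) = 176.4 × (32.7 − 1.441) = 5514.1 kip·in.
M_n = 5514.1/12 = 459.51 kip·ft.

M_n ≈ 460 kip·ft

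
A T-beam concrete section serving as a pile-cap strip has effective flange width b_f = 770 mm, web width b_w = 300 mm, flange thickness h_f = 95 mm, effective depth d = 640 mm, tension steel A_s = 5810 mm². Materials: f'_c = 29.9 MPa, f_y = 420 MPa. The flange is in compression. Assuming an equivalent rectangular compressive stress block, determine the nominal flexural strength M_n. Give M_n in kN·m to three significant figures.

M_n ≈ 1400 kN·m

Tension: T = A_s f_y = 5810 × 420 = 2440200 N.
Try a within the flange: a = T/(0.85 f'_c b_f) = 2440200/(0.85 × 29.9 × 770) = 124.69 mm.
a = 124.69 > h_f = 95 mm: the block extends into the web. Split into flange-overhang and web parts.
C_f = 0.85 f'_c (b_f − b_w) h_f = 0.85 × 29.9 × (770 − 300) × 95 = 1134780 N.
Remaining web compression depth: a_w = (T − C_f)/(0.85 f'_c b_w) = (2440200 − 1134780)/(0.85 × 29.9 × 300) = 171.21 mm.
M_n = C_f(d − h_f/2) + (T − C_f)(d − a_w/2) = 1134780 × (640 − 47.5) + 1305420 × (640 − 85.605) = 672.36 + 723.72 = 1396.08 × 10⁶ N·mm.
M_n = 1396.08 kN·m.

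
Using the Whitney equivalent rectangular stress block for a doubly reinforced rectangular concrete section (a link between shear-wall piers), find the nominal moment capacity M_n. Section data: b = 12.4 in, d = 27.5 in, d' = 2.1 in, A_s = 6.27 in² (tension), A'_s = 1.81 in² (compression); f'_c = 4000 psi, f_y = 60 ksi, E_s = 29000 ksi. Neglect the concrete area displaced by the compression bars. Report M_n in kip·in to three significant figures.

M_n ≈ 9270 kip·in

Assume both steels yield.
a = (A_s − A'_s) f_y/(0.85 f'_c b) = (6.27 − 1.81) × 60/(0.85 × 4 × 12.4) = 6.347 in.
c = a/β₁ = 6.347/0.85 = 7.467 in; ε'_s = 0.003(c − d')/c = 0.0022 ≥ ε_y = 0.0021, so the compression steel yields.
M_n = (A_s − A'_s) f_y (d − a/2) + A'_s f_y (d − d') = 267.6 × (27.5 − 3.1735) + 108.6 × (27.5 − 2.1) = 6509.8 + 2758.4 = 9268.2 kip·in.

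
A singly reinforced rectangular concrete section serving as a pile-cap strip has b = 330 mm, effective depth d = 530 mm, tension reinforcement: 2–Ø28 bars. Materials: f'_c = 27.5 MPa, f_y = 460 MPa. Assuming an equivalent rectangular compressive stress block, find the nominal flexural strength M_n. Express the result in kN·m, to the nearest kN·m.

M_n ≈ 280 kN·m

A_s = 2 × 616 = 1232 mm².
T = A_s f_y = 1232 × 460 = 566720 N = 566.72 kN.
From C = T: a = T/(0.85 f'_c b) = 566720/(0.85 × 27.5 × 330) = 73.47 mm.
M_n = T(d − a/2) = 566.72 kN × (530 − 36.735) mm = 279.54 kN·m.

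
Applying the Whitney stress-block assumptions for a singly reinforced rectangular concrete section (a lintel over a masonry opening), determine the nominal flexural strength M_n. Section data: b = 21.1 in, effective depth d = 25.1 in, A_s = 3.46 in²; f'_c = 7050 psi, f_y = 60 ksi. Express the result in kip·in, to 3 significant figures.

M_n ≈ 5040 kip·in

T = A_s f_y = 3.46 × 60 = 207.6 kips.
a = T/(0.85 f'_c b) = 207.6/(0.85 × 7.05 × 21.1) = 1.642 in.
M_n = T(d − a/2) = 207.6 × (25.1 − 0.821) = 5040.3 kip·in.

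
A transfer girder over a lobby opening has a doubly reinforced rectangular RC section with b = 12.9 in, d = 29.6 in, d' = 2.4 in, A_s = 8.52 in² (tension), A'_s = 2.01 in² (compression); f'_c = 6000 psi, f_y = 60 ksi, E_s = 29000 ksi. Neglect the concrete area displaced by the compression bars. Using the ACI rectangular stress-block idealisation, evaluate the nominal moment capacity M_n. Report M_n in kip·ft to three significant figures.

Assume both steels yield.
a = (A_s − A'_s) f_y/(0.85 f'_c b) = (8.52 − 2.01) × 60/(0.85 × 6 × 12.9) = 5.937 in.
c = a/β₁ = 5.937/0.75 = 7.916 in; ε'_s = 0.003(c − d')/c = 0.0021 ≥ ε_y = 0.0021, so the compression steel yields.
M_n = (A_s − A'_s) f_y (d − a/2) + A'_s f_y (d − d') = 390.6 × (29.6 − 2.9685) + 120.6 × (29.6 − 2.4) = 10402.3 + 3280.3 = 13682.6 kip·in = 13682.6/12 = 1140.22 kip·ft.

M_n ≈ 1140 kip·ft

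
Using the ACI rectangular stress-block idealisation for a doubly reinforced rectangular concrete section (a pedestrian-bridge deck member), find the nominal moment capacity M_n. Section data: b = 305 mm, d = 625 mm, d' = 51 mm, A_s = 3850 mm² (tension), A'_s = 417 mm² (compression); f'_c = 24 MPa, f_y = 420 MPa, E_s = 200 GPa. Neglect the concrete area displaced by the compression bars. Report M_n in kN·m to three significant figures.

Assume both tension and compression steel yield.
Net tension couple steel: A_s − A'_s = 3433 mm².
a = (A_s − A'_s) f_y / (0.85 f'_c b) = 1441860/(0.85 × 24 × 305) = 231.74 mm.
c = a/β₁ = 231.74/0.85 = 272.64 mm; ε'_s = 0.003(c − d')/c = 0.0024 ≥ f_y/E_s = 0.0021, so compression steel does yield.
M_n = (A_s − A'_s) f_y (d − a/2) + A'_s f_y (d − d') = [1441860 × (625 − 115.87) + 175140 × (625 − 51)] × 10⁻⁶ = 734.09 + 100.53 = 834.62 kN·m.

M_n ≈ 835 kN·m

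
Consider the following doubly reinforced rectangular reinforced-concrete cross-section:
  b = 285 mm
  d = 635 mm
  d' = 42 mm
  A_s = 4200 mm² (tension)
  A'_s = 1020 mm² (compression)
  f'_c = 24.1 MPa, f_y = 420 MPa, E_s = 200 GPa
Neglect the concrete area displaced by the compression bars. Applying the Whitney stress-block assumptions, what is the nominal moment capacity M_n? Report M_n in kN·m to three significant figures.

M_n ≈ 949 kN·m

Assume both tension and compression steel yield.
Net tension couple steel: A_s − A'_s = 3180 mm².
a = (A_s − A'_s) f_y / (0.85 f'_c b) = 1335600/(0.85 × 24.1 × 285) = 228.77 mm.
c = a/β₁ = 228.77/0.85 = 269.14 mm; ε'_s = 0.003(c − d')/c = 0.0025 ≥ f_y/E_s = 0.0021, so compression steel does yield.
M_n = (A_s − A'_s) f_y (d − a/2) + A'_s f_y (d − d') = [1335600 × (635 − 114.385) + 428400 × (635 − 42)] × 10⁻⁶ = 695.33 + 254.04 = 949.37 kN·m.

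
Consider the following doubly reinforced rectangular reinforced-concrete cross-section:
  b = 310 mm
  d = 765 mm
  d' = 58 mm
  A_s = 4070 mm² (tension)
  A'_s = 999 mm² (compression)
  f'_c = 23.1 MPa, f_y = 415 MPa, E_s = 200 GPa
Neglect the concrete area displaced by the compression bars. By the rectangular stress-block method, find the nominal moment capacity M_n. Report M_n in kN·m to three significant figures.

Assume both tension and compression steel yield.
Net tension couple steel: A_s − A'_s = 3071 mm².
a = (A_s − A'_s) f_y / (0.85 f'_c b) = 1274465/(0.85 × 23.1 × 310) = 209.38 mm.
c = a/β₁ = 209.38/0.85 = 246.33 mm; ε'_s = 0.003(c − d')/c = 0.0023 ≥ f_y/E_s = 0.0021, so compression steel does yield.
M_n = (A_s − A'_s) f_y (d − a/2) + A'_s f_y (d − d') = [1274465 × (765 − 104.69) + 414585 × (765 − 58)] × 10⁻⁶ = 841.54 + 293.11 = 1134.65 kN·m.

M_n ≈ 1130 kN·m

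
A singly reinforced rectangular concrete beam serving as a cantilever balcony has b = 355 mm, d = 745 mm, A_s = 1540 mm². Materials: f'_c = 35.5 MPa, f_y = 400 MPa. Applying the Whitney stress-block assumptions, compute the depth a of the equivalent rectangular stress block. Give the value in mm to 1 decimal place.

a ≈ 57.5 mm

T = A_s f_y = 1540 × 400 = 616000 N = 616 kN.
Setting C = 0.85 f'_c a b equal to T: a = 616000/(0.85 × 35.5 × 355) = 57.5 mm.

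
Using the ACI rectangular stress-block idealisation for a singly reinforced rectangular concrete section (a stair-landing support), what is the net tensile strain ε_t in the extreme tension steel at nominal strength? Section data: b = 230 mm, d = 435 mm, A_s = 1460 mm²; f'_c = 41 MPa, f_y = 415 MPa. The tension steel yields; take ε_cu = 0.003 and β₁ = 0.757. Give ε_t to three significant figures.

a = A_s f_y/(0.85 f'_c b) = 75.59 mm.
β₁ = 0.757, so c = a/β₁ = 75.59/0.757 = 99.85 mm.
From the linear strain diagram with ε_cu = 0.003: ε_t = 0.003 (d − c)/c = 0.003 × (435 − 99.85)/99.85 = 0.0101.
Since ε_t ≥ 0.005, the section is tension-controlled.

ε_t ≈ 0.0101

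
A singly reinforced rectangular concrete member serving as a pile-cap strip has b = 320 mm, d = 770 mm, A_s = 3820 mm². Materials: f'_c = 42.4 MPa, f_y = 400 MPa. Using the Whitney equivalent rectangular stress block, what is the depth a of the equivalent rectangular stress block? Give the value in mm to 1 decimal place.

T = A_s f_y = 3820 × 400 = 1528000 N = 1528 kN.
Setting C = 0.85 f'_c a b equal to T: a = 1528000/(0.85 × 42.4 × 320) = 132.5 mm.

a ≈ 132.5 mm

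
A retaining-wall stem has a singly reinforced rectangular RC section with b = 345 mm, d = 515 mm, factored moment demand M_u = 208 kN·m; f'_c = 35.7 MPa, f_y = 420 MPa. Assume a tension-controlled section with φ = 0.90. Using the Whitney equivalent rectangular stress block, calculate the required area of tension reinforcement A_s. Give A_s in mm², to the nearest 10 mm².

M_n = M_u/φ = 208/0.90 = 231.111 kN·m.
With M_n = 0.85 f'_c a b (d − a/2), solve the quadratic for a:
a = d − √(d² − 2M_n/(0.85 f'_c b)) = 515 − √(515² − 2 × 231.111×10⁶/(0.85 × 35.7 × 345)) = 44.82 mm.
A_s = 0.85 f'_c a b / f_y = 0.85 × 35.7 × 44.82 × 345 / 420 = 1117.2 mm².

A_s ≈ 1120 mm²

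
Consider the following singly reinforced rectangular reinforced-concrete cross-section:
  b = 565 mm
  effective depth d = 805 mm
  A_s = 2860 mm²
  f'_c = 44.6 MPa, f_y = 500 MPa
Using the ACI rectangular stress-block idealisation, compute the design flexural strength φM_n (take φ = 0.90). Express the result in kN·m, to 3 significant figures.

φM_n ≈ 993 kN·m

T = A_s f_y = 2860 × 500 = 1430000 N = 1430 kN.
From C = T: a = T/(0.85 f'_c b) = 1430000/(0.85 × 44.6 × 565) = 66.76 mm.
M_n = T(d − a/2) = 1430 kN × (805 − 33.38) mm = 1103.42 kN·m.
φM_n = 0.90 × 1103.42 = 993.08 kN·m.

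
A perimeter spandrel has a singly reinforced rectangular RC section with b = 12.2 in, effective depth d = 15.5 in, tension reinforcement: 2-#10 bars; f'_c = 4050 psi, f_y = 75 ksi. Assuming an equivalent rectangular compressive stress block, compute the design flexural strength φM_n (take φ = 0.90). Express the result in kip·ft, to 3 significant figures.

A_s = 2 × 1.27 = 2.54 in².
T = A_s f_y = 2.54 × 75 = 190.5 kips.
a = T/(0.85 f'_c b) = 190.5/(0.85 × 4.05 × 12.2) = 4.536 in.
M_n = T(d − a/2) = 190.5 × (15.5 − 2.268) = 2520.7 kip·in = 2520.7/12 = 210.06 kip·ft.
φM_n = 0.90 × 210.06 = 189.05 kip·ft.

φM_n ≈ 189 kip·ft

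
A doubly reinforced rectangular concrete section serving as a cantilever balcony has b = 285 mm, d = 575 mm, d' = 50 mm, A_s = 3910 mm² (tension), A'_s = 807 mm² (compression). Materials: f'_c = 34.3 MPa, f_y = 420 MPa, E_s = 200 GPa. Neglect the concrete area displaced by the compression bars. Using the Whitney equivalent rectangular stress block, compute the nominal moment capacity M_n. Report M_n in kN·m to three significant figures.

M_n ≈ 825 kN·m

Assume both tension and compression steel yield.
Net tension couple steel: A_s − A'_s = 3103 mm².
a = (A_s − A'_s) f_y / (0.85 f'_c b) = 1303260/(0.85 × 34.3 × 285) = 156.85 mm.
c = a/β₁ = 156.85/0.805 = 194.84 mm; ε'_s = 0.003(c − d')/c = 0.0022 ≥ f_y/E_s = 0.0021, so compression steel does yield.
M_n = (A_s − A'_s) f_y (d − a/2) + A'_s f_y (d − d') = [1303260 × (575 − 78.425) + 338940 × (575 − 50)] × 10⁻⁶ = 647.17 + 177.94 = 825.11 kN·m.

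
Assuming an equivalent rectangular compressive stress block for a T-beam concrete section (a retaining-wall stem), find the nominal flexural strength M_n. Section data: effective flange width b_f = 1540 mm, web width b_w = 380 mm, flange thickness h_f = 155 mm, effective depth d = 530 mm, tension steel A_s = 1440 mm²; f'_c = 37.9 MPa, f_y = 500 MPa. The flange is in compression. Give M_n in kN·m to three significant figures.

Tension: T = A_s f_y = 1440 × 500 = 720000 N.
Try a within the flange: a = T/(0.85 f'_c b_f) = 720000/(0.85 × 37.9 × 1540) = 14.51 mm.
Since a = 14.51 ≤ h_f = 155 mm, the stress block lies entirely in the flange; analyse as a rectangular beam of width b_f.
M_n = T(d − a/2) = 720000 × (530 − 7.255) = 376.38 × 10⁶ N·mm.
M_n = 376.38 kN·m.

M_n ≈ 376 kN·m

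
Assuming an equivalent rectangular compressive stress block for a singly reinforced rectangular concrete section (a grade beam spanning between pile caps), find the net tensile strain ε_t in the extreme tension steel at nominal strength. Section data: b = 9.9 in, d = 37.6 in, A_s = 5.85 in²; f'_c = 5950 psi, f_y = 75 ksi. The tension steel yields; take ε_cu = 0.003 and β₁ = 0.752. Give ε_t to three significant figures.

ε_t ≈ 0.00668

a = A_s f_y/(0.85 f'_c b) = 8.763 in.
β₁ = 0.752, so c = a/β₁ = 8.763/0.752 = 11.653 in.
From the linear strain diagram with ε_cu = 0.003: ε_t = 0.003 (d − c)/c = 0.003 × (37.6 − 11.653)/11.653 = 0.00668.
Since ε_t ≥ 0.005, the section is tension-controlled.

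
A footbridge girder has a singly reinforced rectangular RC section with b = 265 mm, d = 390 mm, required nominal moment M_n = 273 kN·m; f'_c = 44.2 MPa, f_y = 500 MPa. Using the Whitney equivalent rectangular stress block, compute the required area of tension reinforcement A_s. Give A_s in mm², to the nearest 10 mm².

A_s ≈ 1560 mm²

With M_n = 0.85 f'_c a b (d − a/2), solve the quadratic for a:
a = d − √(d² − 2M_n/(0.85 f'_c b)) = 390 − √(390² − 2 × 273×10⁶/(0.85 × 44.2 × 265)) = 78.14 mm.
A_s = 0.85 f'_c a b / f_y = 0.85 × 44.2 × 78.14 × 265 / 500 = 1555.9 mm².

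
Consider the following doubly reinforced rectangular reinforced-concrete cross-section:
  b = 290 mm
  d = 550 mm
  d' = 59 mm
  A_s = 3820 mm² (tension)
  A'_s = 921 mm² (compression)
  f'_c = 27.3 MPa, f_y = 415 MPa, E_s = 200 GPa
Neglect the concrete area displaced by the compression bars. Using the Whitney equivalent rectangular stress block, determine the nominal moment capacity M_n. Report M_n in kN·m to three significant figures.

Assume both tension and compression steel yield.
Net tension couple steel: A_s − A'_s = 2899 mm².
a = (A_s − A'_s) f_y / (0.85 f'_c b) = 1203085/(0.85 × 27.3 × 290) = 178.78 mm.
c = a/β₁ = 178.78/0.85 = 210.33 mm; ε'_s = 0.003(c − d')/c = 0.0022 ≥ f_y/E_s = 0.0021, so compression steel does yield.
M_n = (A_s − A'_s) f_y (d − a/2) + A'_s f_y (d − d') = [1203085 × (550 − 89.39) + 382215 × (550 − 59)] × 10⁻⁶ = 554.15 + 187.67 = 741.82 kN·m.

M_n ≈ 742 kN·m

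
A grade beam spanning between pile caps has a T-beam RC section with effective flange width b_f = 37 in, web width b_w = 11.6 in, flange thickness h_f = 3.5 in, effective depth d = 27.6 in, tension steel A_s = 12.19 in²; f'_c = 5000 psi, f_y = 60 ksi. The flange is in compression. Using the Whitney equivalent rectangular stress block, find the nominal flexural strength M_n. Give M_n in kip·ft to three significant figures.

M_n ≈ 1520 kip·ft

Tension: T = A_s f_y = 12.19 × 60 = 731.4 kips.
Try a within the flange: a = T/(0.85 f'_c b_f) = 731.4/(0.85 × 5 × 37) = 4.651 in.
a = 4.651 > h_f = 3.5 in: the block extends into the web. Split into flange-overhang and web parts.
C_f = 0.85 f'_c (b_f − b_w) h_f = 0.85 × 5 × (37 − 11.6) × 3.5 = 377.8 kips.
Remaining web compression depth: a_w = (T − C_f)/(0.85 f'_c b_w) = (731.4 − 377.8)/(0.85 × 5 × 11.6) = 7.172 in.
M_n = C_f(d − h_f/2) + (T − C_f)(d − a_w/2) = 377.8 × (27.6 − 1.75) + 353.6 × (27.6 − 3.586) = 9766.1 + 8491.4 = 18257.5 kip·in.
M_n = 18257.5/12 = 1521.46 kip·ft.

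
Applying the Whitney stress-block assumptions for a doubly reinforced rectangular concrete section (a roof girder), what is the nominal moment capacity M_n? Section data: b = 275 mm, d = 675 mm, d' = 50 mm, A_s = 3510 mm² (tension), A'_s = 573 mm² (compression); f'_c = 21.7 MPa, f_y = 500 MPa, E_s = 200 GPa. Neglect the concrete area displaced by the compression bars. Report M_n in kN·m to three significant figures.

M_n ≈ 958 kN·m

Assume both tension and compression steel yield.
Net tension couple steel: A_s − A'_s = 2937 mm².
a = (A_s − A'_s) f_y / (0.85 f'_c b) = 1468500/(0.85 × 21.7 × 275) = 289.51 mm.
c = a/β₁ = 289.51/0.85 = 340.60 mm; ε'_s = 0.003(c − d')/c = 0.0026 ≥ f_y/E_s = 0.0025, so compression steel does yield.
M_n = (A_s − A'_s) f_y (d − a/2) + A'_s f_y (d − d') = [1468500 × (675 − 144.755) + 286500 × (675 − 50)] × 10⁻⁶ = 778.66 + 179.06 = 957.72 kN·m.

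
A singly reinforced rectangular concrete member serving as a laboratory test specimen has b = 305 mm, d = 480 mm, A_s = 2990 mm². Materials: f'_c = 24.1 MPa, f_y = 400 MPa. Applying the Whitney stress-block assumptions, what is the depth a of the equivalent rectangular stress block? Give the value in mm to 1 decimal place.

a ≈ 191.4 mm

T = A_s f_y = 2990 × 400 = 1196000 N = 1196 kN.
Setting C = 0.85 f'_c a b equal to T: a = 1196000/(0.85 × 24.1 × 305) = 191.4 mm.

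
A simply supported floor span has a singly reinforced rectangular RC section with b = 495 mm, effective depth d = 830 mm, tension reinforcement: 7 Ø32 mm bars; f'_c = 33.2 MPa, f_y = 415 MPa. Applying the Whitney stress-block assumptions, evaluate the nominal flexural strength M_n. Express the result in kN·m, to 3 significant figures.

A_s = 7 × 804 = 5628 mm².
T = A_s f_y = 5628 × 415 = 2335620 N = 2335.62 kN.
From C = T: a = T/(0.85 f'_c b) = 2335620/(0.85 × 33.2 × 495) = 167.20 mm.
M_n = T(d − a/2) = 2335.62 kN × (830 − 83.6) mm = 1743.31 kN·m.

M_n ≈ 1740 kN·m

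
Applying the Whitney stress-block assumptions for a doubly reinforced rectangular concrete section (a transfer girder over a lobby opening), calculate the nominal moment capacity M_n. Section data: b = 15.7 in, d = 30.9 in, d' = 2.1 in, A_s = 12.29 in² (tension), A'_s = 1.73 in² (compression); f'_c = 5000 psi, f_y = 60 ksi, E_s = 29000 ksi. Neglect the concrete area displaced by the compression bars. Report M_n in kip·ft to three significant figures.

M_n ≈ 1630 kip·ft

Assume both steels yield.
a = (A_s − A'_s) f_y/(0.85 f'_c b) = (12.29 − 1.73) × 60/(0.85 × 5 × 15.7) = 9.496 in.
c = a/β₁ = 9.496/0.8 = 11.870 in; ε'_s = 0.003(c − d')/c = 0.0025 ≥ ε_y = 0.0021, so the compression steel yields.
M_n = (A_s − A'_s) f_y (d − a/2) + A'_s f_y (d − d') = 633.6 × (30.9 − 4.748) + 103.8 × (30.9 − 2.1) = 16569.9 + 2989.4 = 19559.3 kip·in = 19559.3/12 = 1629.94 kip·ft.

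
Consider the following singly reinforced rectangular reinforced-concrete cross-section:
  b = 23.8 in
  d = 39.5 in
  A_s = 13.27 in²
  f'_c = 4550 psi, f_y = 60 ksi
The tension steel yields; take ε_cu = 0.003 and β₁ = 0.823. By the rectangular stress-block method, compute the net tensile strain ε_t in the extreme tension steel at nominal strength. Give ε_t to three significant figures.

ε_t ≈ 0.00827

a = A_s f_y/(0.85 f'_c b) = 8.650 in.
β₁ = 0.823, so c = a/β₁ = 8.650/0.823 = 10.510 in.
From the linear strain diagram with ε_cu = 0.003: ε_t = 0.003 (d − c)/c = 0.003 × (39.5 − 10.510)/10.510 = 0.00827.
Since ε_t ≥ 0.005, the section is tension-controlled.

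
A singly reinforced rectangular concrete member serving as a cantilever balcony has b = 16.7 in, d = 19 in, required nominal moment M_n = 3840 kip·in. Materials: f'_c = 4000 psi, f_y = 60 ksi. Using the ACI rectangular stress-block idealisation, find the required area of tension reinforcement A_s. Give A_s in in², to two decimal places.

From M_n = 0.85 f'_c a b (d − a/2):
a = d − √(d² − 2M_n/(0.85 f'_c b)) = 19 − √(19² − 2 × 3840/(0.85 × 4 × 16.7)) = 3.975 in.
A_s = 0.85 f'_c a b / f_y = 0.85 × 4 × 3.975 × 16.7 / 60 = 3.762 in².

A_s ≈ 3.76 in²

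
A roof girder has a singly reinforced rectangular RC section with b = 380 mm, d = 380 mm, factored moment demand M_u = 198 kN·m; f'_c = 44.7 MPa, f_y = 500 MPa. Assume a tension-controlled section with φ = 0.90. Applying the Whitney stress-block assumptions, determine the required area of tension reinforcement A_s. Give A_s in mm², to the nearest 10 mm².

A_s ≈ 1230 mm²

M_n = M_u/φ = 198/0.90 = 220 kN·m.
With M_n = 0.85 f'_c a b (d − a/2), solve the quadratic for a:
a = d − √(d² − 2M_n/(0.85 f'_c b)) = 380 − √(380² − 2 × 220×10⁶/(0.85 × 44.7 × 380)) = 42.47 mm.
A_s = 0.85 f'_c a b / f_y = 0.85 × 44.7 × 42.47 × 380 / 500 = 1226.4 mm².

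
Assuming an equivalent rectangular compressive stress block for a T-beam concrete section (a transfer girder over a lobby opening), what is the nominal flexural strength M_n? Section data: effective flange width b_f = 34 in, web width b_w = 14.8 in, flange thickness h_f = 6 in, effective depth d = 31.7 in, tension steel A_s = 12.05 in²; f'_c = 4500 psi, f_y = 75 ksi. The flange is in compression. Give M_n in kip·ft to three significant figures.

M_n ≈ 2120 kip·ft

Tension: T = A_s f_y = 12.05 × 75 = 903.75 kips.
Try a within the flange: a = T/(0.85 f'_c b_f) = 903.75/(0.85 × 4.5 × 34) = 6.949 in.
a = 6.949 > h_f = 6 in: the block extends into the web. Split into flange-overhang and web parts.
C_f = 0.85 f'_c (b_f − b_w) h_f = 0.85 × 4.5 × (34 − 14.8) × 6 = 440.6 kips.
Remaining web compression depth: a_w = (T − C_f)/(0.85 f'_c b_w) = (903.75 − 440.6)/(0.85 × 4.5 × 14.8) = 8.181 in.
M_n = C_f(d − h_f/2) + (T − C_f)(d − a_w/2) = 440.6 × (31.7 − 3) + 463.15 × (31.7 − 4.0905) = 12645.2 + 12787.3 = 25432.5 kip·in.
M_n = 25432.5/12 = 2119.38 kip·ft.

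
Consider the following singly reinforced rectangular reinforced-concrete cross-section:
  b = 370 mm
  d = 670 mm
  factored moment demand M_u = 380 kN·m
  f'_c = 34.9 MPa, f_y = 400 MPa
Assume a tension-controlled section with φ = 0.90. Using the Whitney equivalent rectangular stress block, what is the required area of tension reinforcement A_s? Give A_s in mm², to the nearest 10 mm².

A_s ≈ 1650 mm²

M_n = M_u/φ = 380/0.90 = 422.222 kN·m.
With M_n = 0.85 f'_c a b (d − a/2), solve the quadratic for a:
a = d − √(d² − 2M_n/(0.85 f'_c b)) = 670 − √(670² − 2 × 422.222×10⁶/(0.85 × 34.9 × 370)) = 60.11 mm.
A_s = 0.85 f'_c a b / f_y = 0.85 × 34.9 × 60.11 × 370 / 400 = 1649.4 mm².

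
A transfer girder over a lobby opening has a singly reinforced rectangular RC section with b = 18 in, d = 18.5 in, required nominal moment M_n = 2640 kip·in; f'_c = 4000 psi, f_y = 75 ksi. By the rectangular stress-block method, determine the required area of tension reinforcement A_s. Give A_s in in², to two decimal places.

A_s ≈ 2.04 in²

From M_n = 0.85 f'_c a b (d − a/2):
a = d − √(d² − 2M_n/(0.85 f'_c b)) = 18.5 − √(18.5² − 2 × 2640/(0.85 × 4 × 18)) = 2.501 in.
A_s = 0.85 f'_c a b / f_y = 0.85 × 4 × 2.501 × 18 / 75 = 2.041 in².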